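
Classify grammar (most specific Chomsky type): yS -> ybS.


LHS has context (more than one symbol) and |LHS| ≤ |RHS|
Classification: Type 1 (Context-Sensitive)


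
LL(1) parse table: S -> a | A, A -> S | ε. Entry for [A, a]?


For [A, a]: 'a' ∈ FIRST(S)
Entry: A -> S


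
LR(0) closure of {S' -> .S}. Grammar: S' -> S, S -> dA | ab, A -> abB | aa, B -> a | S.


Start: S' -> .S
For each item with dot before a nonterminal B, add B -> .γ for every B-production
Closure: [S' -> .S, S -> .dA, S -> .ab]


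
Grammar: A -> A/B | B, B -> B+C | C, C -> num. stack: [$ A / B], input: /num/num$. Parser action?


handle 'A/B' on top; lookahead ∈ FOLLOW(A) = {/, $}
Action: reduce (A -> A/B)


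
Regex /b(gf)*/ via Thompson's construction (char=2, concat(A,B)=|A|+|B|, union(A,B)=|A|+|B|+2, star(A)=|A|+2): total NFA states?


Syntax tree has 3 char leaf(s), 0 union(s), 1 star(s)
chars contribute 3×2 = 6; each union adds +2; each star adds +2
Total: 6 + 0 + 2 = 8 states


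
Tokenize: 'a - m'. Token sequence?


Scan left to right, longest-match per lexeme
Tokens: ID(a), OP(-), ID(m)


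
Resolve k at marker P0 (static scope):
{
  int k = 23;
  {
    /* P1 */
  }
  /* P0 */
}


k declared in the same block as P0
k = 23


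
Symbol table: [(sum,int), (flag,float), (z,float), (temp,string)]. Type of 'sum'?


Lookup 'sum' → type int


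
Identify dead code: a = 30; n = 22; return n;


a is assigned but never read
Dead: 'a = 30'


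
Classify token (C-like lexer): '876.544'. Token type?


Pattern: digits with a decimal point
Type: FLOAT_LITERAL


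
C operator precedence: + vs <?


'+' is additive (level 9); '<' is relational (level 7)
Higher level binds tighter
'+' has higher precedence than '<'


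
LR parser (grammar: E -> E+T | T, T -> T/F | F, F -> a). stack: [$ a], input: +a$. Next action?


'a' on top is the handle for F -> a
Action: reduce (F -> a)


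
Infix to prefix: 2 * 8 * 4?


left-to-right (same/higher precedence on left): tree is (* (* 2 8) 4)
Prefix: * * 2 8 4


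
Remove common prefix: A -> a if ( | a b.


Common prefix: 'a'
Factored: A -> a A', A' -> if ( | b


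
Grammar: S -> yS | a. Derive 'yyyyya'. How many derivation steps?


Derivation: S => yS => yyS => yyyS => yyyyS => yyyyyS => yyyyya
Steps: 6


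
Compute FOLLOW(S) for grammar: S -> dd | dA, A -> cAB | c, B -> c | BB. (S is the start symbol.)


$ ∈ FOLLOW(S). For each A -> αBβ: add FIRST(β)\{ε} to FOLLOW(B); if β nullable, add FOLLOW(A).
FOLLOW(S) = {$}


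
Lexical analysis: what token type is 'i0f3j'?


Pattern: letter/underscore followed by alphanumerics, not a keyword
Type: IDENTIFIER


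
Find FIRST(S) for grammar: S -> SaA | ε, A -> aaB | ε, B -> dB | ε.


Per alternative of S: FIRST(SaA) = {a}; FIRST(ε) = {ε}
FIRST(S) = {a, ε}


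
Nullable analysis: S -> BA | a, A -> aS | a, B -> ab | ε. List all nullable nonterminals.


A nonterminal is nullable iff some alternative derives ε (directly, or every symbol in it is nullable)
Nullable: {B}


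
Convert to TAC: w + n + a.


Break into single-operator statements:
t1 = w + n
t2 = t1 + a


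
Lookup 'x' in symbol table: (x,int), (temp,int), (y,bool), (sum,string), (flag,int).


Lookup 'x' → type int


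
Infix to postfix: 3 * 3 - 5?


Left to right (same or higher precedence on left)
Postfix: 3 3 * 5 -


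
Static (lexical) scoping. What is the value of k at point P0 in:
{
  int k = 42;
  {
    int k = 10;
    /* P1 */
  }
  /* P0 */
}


k declared in the same block as P0
k = 42


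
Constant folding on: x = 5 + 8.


5 + 8 = 13 at compile time
Optimized: x = 13


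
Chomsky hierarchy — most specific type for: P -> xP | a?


Right-linear: every RHS is a terminal or a terminal followed by one nonterminal
Classification: Type 3 (Regular)


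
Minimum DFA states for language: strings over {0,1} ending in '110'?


Track the longest suffix of input matching a prefix of '110': 4 classes (prefixes of length 0..3)
Minimal DFA: 4 states


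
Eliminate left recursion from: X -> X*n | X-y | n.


Left-recursive alternatives: X*n, X-y; non-recursive: n
Introduce X': X -> nX', X' -> *nX' | -yX' | ε


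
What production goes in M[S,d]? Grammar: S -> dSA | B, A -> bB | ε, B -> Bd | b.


For [S, d]: 'd' ∈ FIRST(dSA)
Entry: S -> dSA


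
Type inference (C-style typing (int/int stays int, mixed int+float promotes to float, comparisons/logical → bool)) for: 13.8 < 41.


Operand types: float < int
Rule: comparison yields bool
Result type: bool


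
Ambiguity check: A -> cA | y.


right-linear, alternatives start with distinct terminals 'c' vs 'y': unique leftmost derivation
Unambiguous


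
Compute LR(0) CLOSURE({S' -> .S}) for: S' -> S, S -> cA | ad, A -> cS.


Start: S' -> .S
For each item with dot before a nonterminal B, add B -> .γ for every B-production
Closure: [S' -> .S, S -> .cA, S -> .ad]


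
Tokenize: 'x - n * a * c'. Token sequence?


Scan left to right, longest-match per lexeme
Tokens: ID(x), OP(-), ID(n), OP(*), ID(a), OP(*), ID(c)


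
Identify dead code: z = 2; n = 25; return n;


z is assigned but never read
Dead: 'z = 2'


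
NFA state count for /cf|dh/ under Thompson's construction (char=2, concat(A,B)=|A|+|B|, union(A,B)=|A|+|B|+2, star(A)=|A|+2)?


Syntax tree has 4 char leaf(s), 1 union(s), 0 star(s)
chars contribute 4×2 = 8; each union adds +2; each star adds +2
Total: 8 + 2 + 0 = 10 states


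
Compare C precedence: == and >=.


'>=' is relational (level 7); '==' is equality (level 6)
Higher level binds tighter
'>=' has higher precedence than '=='


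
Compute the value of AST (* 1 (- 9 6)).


Evaluate inner: (- 9 6) = 3
Evaluate root: (* 1 3) = 3
Result: 3


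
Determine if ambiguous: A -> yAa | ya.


balanced y^n…a^n: each string has a unique parse
Unambiguous


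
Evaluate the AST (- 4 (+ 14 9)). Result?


Evaluate inner: (+ 14 9) = 23
Evaluate root: (- 4 23) = -19
Result: -19


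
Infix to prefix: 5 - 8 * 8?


'*' binds tighter: tree is (- 5 (* 8 8))
Prefix: - 5 * 8 8


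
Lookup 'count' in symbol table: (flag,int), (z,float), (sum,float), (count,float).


Lookup 'count' → type float


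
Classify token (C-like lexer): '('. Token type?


Pattern: delimiter/punctuation
Type: PUNCTUATION


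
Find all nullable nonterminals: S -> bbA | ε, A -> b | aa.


A nonterminal is nullable iff some alternative derives ε (directly, or every symbol in it is nullable)
Nullable: {S}


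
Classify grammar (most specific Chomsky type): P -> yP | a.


Right-linear: every RHS is a terminal or a terminal followed by one nonterminal
Classification: Type 3 (Regular)


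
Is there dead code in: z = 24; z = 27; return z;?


first assignment to z is overwritten before any read
Dead: 'z = 24'


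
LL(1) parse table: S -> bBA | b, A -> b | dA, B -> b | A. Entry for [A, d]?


For [A, d]: 'd' ∈ FIRST(dA)
Entry: A -> dA


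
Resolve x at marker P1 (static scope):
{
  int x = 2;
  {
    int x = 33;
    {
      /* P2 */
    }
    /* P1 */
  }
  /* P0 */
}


x declared in the same block as P1
x = 33


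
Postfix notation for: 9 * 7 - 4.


Left to right (same or higher precedence on left)
Postfix: 9 7 * 4 -


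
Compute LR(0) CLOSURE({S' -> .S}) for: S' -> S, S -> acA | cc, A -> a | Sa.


Start: S' -> .S
For each item with dot before a nonterminal B, add B -> .γ for every B-production
Closure: [S' -> .S, S -> .acA, S -> .cc]


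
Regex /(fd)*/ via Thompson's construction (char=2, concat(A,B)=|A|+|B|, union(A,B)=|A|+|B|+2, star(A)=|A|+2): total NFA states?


Syntax tree has 2 char leaf(s), 0 union(s), 1 star(s)
chars contribute 2×2 = 4; each union adds +2; each star adds +2
Total: 4 + 0 + 2 = 6 states


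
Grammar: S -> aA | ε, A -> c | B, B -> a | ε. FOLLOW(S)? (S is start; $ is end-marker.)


$ ∈ FOLLOW(S). For each A -> αBβ: add FIRST(β)\{ε} to FOLLOW(B); if β nullable, add FOLLOW(A).
FOLLOW(S) = {$}


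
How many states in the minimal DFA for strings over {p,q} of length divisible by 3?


Track length mod 3: states 0..2, accept at 0
Minimal DFA: 3 states


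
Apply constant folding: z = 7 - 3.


7 - 3 = 4 at compile time
Optimized: z = 4


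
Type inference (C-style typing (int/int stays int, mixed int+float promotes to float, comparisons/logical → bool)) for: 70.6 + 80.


Operand types: float + int
Rule: mixed int/float promotes to float; int/int stays int
Result type: float


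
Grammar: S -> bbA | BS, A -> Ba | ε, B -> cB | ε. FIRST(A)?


Per alternative of A: FIRST(Ba) = {a, c}; FIRST(ε) = {ε}
FIRST(A) = {a, c, ε}


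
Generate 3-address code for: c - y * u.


Break into single-operator statements:
t1 = y * u
t2 = c - t1


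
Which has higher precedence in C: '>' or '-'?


'-' is additive (level 9); '>' is relational (level 7)
Higher level binds tighter
'-' has higher precedence than '>'


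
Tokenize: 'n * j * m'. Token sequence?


Scan left to right, longest-match per lexeme
Tokens: ID(n), OP(*), ID(j), OP(*), ID(m)


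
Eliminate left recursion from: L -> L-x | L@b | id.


Left-recursive alternatives: L-x, L@b; non-recursive: id
Introduce L': L -> idL', L' -> -xL' | @bL' | ε


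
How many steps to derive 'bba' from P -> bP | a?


Derivation: P => bP => bbP => bba
Steps: 3


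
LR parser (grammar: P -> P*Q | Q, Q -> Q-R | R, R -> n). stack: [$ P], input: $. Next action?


start symbol P on stack, input exhausted
Action: accept


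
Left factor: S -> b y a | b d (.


Common prefix: 'b'
Factored: S -> b S', S' -> y a | d (


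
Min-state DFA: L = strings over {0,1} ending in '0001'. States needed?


Track the longest suffix of input matching a prefix of '0001': 5 classes (prefixes of length 0..4)
Minimal DFA: 5 states


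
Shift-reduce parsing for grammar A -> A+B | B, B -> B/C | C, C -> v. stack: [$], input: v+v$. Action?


no handle on stack; shift 'v'
Action: shift


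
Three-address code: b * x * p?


Break into single-operator statements:
t1 = b * x
t2 = t1 * p


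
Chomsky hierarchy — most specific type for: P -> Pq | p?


Left-linear: every RHS is a terminal or one nonterminal followed by a terminal
Classification: Type 3 (Regular)


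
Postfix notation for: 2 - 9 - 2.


Left to right (same or higher precedence on left)
Postfix: 2 9 - 2 -


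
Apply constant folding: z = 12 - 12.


12 - 12 = 0 at compile time
Optimized: z = 0


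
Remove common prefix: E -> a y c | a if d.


Common prefix: 'a'
Factored: E -> a E', E' -> y c | if d


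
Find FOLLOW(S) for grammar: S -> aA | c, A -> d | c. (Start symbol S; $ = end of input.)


$ ∈ FOLLOW(S). For each A -> αBβ: add FIRST(β)\{ε} to FOLLOW(B); if β nullable, add FOLLOW(A).
FOLLOW(S) = {$}


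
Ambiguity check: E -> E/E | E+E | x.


'x/x+x' has two parse trees (no precedence encoded between / and +)
Ambiguous


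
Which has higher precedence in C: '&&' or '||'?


'&&' is logical AND (level 2); '||' is logical OR (level 1)
Higher level binds tighter
'&&' has higher precedence than '||'


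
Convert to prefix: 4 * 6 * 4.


left-to-right (same/higher precedence on left): tree is (* (* 4 6) 4)
Prefix: * * 4 6 4


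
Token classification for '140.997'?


Pattern: digits with a decimal point
Type: FLOAT_LITERAL


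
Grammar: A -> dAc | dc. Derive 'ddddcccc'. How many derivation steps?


Derivation: A => dAc => ddAcc => dddAccc => ddddcccc
Steps: 4


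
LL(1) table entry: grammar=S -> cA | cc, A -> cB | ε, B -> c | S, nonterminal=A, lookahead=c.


For [A, c]: 'c' ∈ FIRST(cB)
Entry: A -> cB


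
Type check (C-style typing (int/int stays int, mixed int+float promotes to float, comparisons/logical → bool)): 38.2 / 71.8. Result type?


Operand types: float / float
Rule: mixed int/float promotes to float; int/int stays int
Result type: float


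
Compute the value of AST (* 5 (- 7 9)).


Evaluate inner: (- 7 9) = -2
Evaluate root: (* 5 -2) = -10
Result: -10


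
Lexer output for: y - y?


Scan left to right, longest-match per lexeme
Tokens: ID(y), OP(-), ID(y)


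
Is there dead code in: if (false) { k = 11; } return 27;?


condition is constant false, so the whole block is unreachable
Dead: 'if (false) { k = 11; }'


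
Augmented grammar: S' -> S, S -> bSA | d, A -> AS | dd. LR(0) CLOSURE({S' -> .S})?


Start: S' -> .S
For each item with dot before a nonterminal B, add B -> .γ for every B-production
Closure: [S' -> .S, S -> .bSA, S -> .d]


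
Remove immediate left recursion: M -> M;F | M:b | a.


Left-recursive alternatives: M;F, M:b; non-recursive: a
Introduce M': M -> aM', M' -> ;FM' | :bM' | ε


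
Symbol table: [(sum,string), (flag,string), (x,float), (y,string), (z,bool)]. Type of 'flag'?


Lookup 'flag' → type string


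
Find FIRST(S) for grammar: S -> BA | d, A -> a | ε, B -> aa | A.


Per alternative of S: FIRST(BA) = {a, ε}; FIRST(d) = {d}
FIRST(S) = {a, d, ε}


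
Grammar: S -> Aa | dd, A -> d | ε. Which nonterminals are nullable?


A nonterminal is nullable iff some alternative derives ε (directly, or every symbol in it is nullable)
Nullable: {A}


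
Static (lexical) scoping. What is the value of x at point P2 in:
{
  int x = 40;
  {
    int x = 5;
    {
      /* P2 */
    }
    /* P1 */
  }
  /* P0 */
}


P2's block does not declare x; resolves to the enclosing declaration at depth 1
x = 5


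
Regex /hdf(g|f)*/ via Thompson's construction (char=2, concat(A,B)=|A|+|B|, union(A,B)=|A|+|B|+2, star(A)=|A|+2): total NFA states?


Syntax tree has 5 char leaf(s), 1 union(s), 1 star(s)
chars contribute 5×2 = 10; each union adds +2; each star adds +2
Total: 10 + 2 + 2 = 14 states


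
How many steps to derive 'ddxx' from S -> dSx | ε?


Derivation: S => dSx => ddSxx => ddxx
Steps: 3


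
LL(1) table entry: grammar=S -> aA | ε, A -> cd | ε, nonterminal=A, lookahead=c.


For [A, c]: 'c' ∈ FIRST(cd)
Entry: A -> cd


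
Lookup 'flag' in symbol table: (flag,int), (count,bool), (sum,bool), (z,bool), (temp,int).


Lookup 'flag' → type int


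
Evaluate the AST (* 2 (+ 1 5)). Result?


Evaluate inner: (+ 1 5) = 6
Evaluate root: (* 2 6) = 12
Result: 12


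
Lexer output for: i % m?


Scan left to right, longest-match per lexeme
Tokens: ID(i), OP(%), ID(m)


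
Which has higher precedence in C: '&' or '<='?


'<=' is relational (level 7); '&' is bitwise AND (level 5)
Higher level binds tighter
'<=' has higher precedence than '&'


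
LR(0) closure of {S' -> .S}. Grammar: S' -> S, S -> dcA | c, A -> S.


Start: S' -> .S
For each item with dot before a nonterminal B, add B -> .γ for every B-production
Closure: [S' -> .S, S -> .dcA, S -> .c]


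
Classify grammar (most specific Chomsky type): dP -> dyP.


LHS has context (more than one symbol) and |LHS| ≤ |RHS|
Classification: Type 1 (Context-Sensitive)


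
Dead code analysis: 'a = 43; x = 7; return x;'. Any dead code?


a is assigned but never read
Dead: 'a = 43'


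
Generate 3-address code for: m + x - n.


Break into single-operator statements:
t1 = m + x
t2 = t1 - n


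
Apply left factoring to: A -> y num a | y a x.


Common prefix: 'y'
Factored: A -> y A', A' -> num a | a x


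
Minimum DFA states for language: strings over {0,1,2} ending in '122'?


Track the longest suffix of input matching a prefix of '122': 4 classes (prefixes of length 0..3)
Minimal DFA: 4 states


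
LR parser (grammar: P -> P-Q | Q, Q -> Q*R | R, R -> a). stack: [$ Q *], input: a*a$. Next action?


no handle; shift 'a'
Action: shift


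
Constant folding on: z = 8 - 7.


8 - 7 = 1 at compile time
Optimized: z = 1


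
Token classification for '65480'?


Pattern: digits only
Type: INTEGER_LITERAL


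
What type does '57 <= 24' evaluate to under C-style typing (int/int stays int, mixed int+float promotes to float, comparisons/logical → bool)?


Operand types: int <= int
Rule: comparison yields bool
Result type: bool


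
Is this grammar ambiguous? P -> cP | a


right-linear, alternatives start with distinct terminals 'c' vs 'a': unique leftmost derivation
Unambiguous


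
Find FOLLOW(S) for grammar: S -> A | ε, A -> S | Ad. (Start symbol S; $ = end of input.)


$ ∈ FOLLOW(S). For each A -> αBβ: add FIRST(β)\{ε} to FOLLOW(B); if β nullable, add FOLLOW(A).
FOLLOW(S) = {$, d}


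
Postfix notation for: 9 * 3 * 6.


Left to right (same or higher precedence on left)
Postfix: 9 3 * 6 *


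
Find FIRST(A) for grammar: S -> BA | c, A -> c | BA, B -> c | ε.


Per alternative of A: FIRST(c) = {c}; FIRST(BA) = {c}
FIRST(A) = {c}


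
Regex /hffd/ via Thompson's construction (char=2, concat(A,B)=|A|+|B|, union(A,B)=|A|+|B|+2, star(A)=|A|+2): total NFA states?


Syntax tree has 4 char leaf(s), 0 union(s), 0 star(s)
chars contribute 4×2 = 8; each union adds +2; each star adds +2
Total: 8 + 0 + 0 = 8 states


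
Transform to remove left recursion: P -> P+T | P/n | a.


Left-recursive alternatives: P+T, P/n; non-recursive: a
Introduce P': P -> aP', P' -> +TP' | /nP' | ε


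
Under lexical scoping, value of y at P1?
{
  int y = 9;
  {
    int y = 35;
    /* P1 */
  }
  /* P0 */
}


y declared in the same block as P1
y = 35


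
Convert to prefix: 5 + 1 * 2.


'*' binds tighter: tree is (+ 5 (* 1 2))
Prefix: + 5 * 1 2


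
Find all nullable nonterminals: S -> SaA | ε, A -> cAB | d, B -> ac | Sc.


A nonterminal is nullable iff some alternative derives ε (directly, or every symbol in it is nullable)
Nullable: {S}


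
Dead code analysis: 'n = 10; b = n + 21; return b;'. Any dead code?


n is read by b's definition; b is returned
No dead code


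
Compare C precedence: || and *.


'*' is multiplicative (level 10); '||' is logical OR (level 1)
Higher level binds tighter
'*' has higher precedence than '||'


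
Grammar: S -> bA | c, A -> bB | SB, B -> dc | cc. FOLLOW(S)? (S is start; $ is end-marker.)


$ ∈ FOLLOW(S). For each A -> αBβ: add FIRST(β)\{ε} to FOLLOW(B); if β nullable, add FOLLOW(A).
FOLLOW(S) = {$, c, d}


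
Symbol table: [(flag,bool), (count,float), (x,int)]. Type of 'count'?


Lookup 'count' → type float


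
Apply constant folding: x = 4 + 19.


4 + 19 = 23 at compile time
Optimized: x = 23


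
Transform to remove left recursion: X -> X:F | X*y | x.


Left-recursive alternatives: X:F, X*y; non-recursive: x
Introduce X': X -> xX', X' -> :FX' | *yX' | ε


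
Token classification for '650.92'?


Pattern: digits with a decimal point
Type: FLOAT_LITERAL


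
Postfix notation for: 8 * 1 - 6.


Left to right (same or higher precedence on left)
Postfix: 8 1 * 6 -


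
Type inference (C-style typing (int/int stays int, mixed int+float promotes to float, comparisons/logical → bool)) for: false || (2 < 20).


Operand types: bool || bool
Rule: logical operators take bool operands and yield bool
Result type: bool


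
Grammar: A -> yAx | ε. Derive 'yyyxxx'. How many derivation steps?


Derivation: A => yAx => yyAxx => yyyAxxx => yyyxxx
Steps: 4


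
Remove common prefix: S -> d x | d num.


Common prefix: 'd'
Factored: S -> d S', S' -> x | num


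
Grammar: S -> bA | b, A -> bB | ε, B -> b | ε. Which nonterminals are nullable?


A nonterminal is nullable iff some alternative derives ε (directly, or every symbol in it is nullable)
Nullable: {A, B}


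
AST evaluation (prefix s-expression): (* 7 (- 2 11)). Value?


Evaluate inner: (- 2 11) = -9
Evaluate root: (* 7 -9) = -63
Result: -63


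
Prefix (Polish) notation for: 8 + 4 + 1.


left-to-right (same/higher precedence on left): tree is (+ (+ 8 4) 1)
Prefix: + + 8 4 1


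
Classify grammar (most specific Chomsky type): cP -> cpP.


LHS has context (more than one symbol) and |LHS| ≤ |RHS|
Classification: Type 1 (Context-Sensitive)


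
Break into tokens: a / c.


Scan left to right, longest-match per lexeme
Tokens: ID(a), OP(/), ID(c)


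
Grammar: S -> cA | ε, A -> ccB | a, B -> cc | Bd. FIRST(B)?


Per alternative of B: FIRST(cc) = {c}; FIRST(Bd) = {c}
FIRST(B) = {c}


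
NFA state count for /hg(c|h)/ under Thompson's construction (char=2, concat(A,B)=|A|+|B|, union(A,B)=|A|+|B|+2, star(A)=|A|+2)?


Syntax tree has 4 char leaf(s), 1 union(s), 0 star(s)
chars contribute 4×2 = 8; each union adds +2; each star adds +2
Total: 8 + 2 + 0 = 10 states


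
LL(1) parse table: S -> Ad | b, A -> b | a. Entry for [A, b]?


For [A, b]: 'b' ∈ FIRST(b)
Entry: A -> b


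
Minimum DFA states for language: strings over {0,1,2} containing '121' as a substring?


KMP-style automaton: 3 progress states + 1 absorbing accept = 4
Minimal DFA: 4 states


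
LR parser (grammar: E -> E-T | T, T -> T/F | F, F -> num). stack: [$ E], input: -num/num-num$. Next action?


shift '-' to continue E -> E-T
Action: shift


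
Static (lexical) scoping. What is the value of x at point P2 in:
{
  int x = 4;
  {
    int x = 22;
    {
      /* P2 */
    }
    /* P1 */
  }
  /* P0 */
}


P2's block does not declare x; resolves to the enclosing declaration at depth 1
x = 22


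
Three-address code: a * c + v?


Break into single-operator statements:
t1 = a * c
t2 = t1 + v


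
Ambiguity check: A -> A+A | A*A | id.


'id+id*id' has two parse trees (no precedence encoded between + and *)
Ambiguous


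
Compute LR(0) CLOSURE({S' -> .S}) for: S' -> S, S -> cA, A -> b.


Start: S' -> .S
For each item with dot before a nonterminal B, add B -> .γ for every B-production
Closure: [S' -> .S, S -> .cA]


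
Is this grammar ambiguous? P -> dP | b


right-linear, alternatives start with distinct terminals 'd' vs 'b': unique leftmost derivation
Unambiguous


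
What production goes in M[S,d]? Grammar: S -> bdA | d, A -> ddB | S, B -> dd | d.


For [S, d]: 'd' ∈ FIRST(d)
Entry: S -> d


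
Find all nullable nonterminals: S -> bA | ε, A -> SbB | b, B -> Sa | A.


A nonterminal is nullable iff some alternative derives ε (directly, or every symbol in it is nullable)
Nullable: {S}


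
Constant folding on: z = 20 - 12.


20 - 12 = 8 at compile time
Optimized: z = 8


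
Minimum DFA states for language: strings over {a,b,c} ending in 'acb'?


Track the longest suffix of input matching a prefix of 'acb': 4 classes (prefixes of length 0..3)
Minimal DFA: 4 states


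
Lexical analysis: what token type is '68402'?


Pattern: digits only
Type: INTEGER_LITERAL


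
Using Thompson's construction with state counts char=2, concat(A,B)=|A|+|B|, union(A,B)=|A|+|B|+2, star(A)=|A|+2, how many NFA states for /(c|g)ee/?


Syntax tree has 4 char leaf(s), 1 union(s), 0 star(s)
chars contribute 4×2 = 8; each union adds +2; each star adds +2
Total: 8 + 2 + 0 = 10 states


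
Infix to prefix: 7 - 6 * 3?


'*' binds tighter: tree is (- 7 (* 6 3))
Prefix: - 7 * 6 3


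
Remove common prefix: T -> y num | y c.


Common prefix: 'y'
Factored: T -> y T', T' -> num | c


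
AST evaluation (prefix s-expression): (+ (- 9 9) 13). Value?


Evaluate inner: (- 9 9) = 0
Evaluate root: (+ 0 13) = 13
Result: 13


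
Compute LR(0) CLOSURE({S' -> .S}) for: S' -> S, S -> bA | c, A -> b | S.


Start: S' -> .S
For each item with dot before a nonterminal B, add B -> .γ for every B-production
Closure: [S' -> .S, S -> .bA, S -> .c]


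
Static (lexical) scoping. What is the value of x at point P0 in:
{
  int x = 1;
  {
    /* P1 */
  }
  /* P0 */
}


x declared in the same block as P0
x = 1


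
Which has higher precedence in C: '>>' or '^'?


'>>' is shift (level 8); '^' is bitwise XOR (level 4)
Higher level binds tighter
'>>' has higher precedence than '^'


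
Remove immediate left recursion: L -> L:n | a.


Left-recursive alternatives: L:n; non-recursive: a
Introduce L': L -> aL', L' -> :nL' | ε


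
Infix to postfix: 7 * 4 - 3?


Left to right (same or higher precedence on left)
Postfix: 7 4 * 3 -


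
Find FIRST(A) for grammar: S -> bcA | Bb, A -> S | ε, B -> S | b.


Per alternative of A: FIRST(S) = {b}; FIRST(ε) = {ε}
FIRST(A) = {b, ε}


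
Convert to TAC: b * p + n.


Break into single-operator statements:
t1 = b * p
t2 = t1 + n


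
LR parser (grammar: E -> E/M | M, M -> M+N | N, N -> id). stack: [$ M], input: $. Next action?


lookahead ∉ {+} so M won't extend; reduce E -> M
Action: reduce (E -> M)


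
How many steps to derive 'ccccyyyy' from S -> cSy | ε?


Derivation: S => cSy => ccSyy => cccSyyy => ccccSyyyy => ccccyyyy
Steps: 5


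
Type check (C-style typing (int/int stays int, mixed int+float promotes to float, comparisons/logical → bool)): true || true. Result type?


Operand types: bool || bool
Rule: logical operators take bool operands and yield bool
Result type: bool


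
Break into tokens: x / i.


Scan left to right, longest-match per lexeme
Tokens: ID(x), OP(/), ID(i)


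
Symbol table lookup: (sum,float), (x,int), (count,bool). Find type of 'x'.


Lookup 'x' → type int


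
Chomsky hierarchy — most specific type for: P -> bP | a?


Right-linear: every RHS is a terminal or a terminal followed by one nonterminal
Classification: Type 3 (Regular)


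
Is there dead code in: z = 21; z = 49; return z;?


first assignment to z is overwritten before any read
Dead: 'z = 21'


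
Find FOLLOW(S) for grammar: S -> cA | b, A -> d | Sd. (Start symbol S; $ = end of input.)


$ ∈ FOLLOW(S). For each A -> αBβ: add FIRST(β)\{ε} to FOLLOW(B); if β nullable, add FOLLOW(A).
FOLLOW(S) = {$, d}


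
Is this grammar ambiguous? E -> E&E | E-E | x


'x&x-x' has two parse trees (no precedence encoded between & and -)
Ambiguous


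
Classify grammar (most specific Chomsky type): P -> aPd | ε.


Single nonterminal LHS, but a^n d^n is not regular
Classification: Type 2 (Context-Free)


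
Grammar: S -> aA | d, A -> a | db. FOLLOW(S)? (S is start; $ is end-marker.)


$ ∈ FOLLOW(S). For each A -> αBβ: add FIRST(β)\{ε} to FOLLOW(B); if β nullable, add FOLLOW(A).
FOLLOW(S) = {$}


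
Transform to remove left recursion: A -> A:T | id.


Left-recursive alternatives: A:T; non-recursive: id
Introduce A': A -> idA', A' -> :TA' | ε


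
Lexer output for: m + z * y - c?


Scan left to right, longest-match per lexeme
Tokens: ID(m), OP(+), ID(z), OP(*), ID(y), OP(-), ID(c)


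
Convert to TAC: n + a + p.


Break into single-operator statements:
t1 = n + a
t2 = t1 + p


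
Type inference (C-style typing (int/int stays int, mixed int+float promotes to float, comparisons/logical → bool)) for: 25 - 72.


Operand types: int - int
Rule: mixed int/float promotes to float; int/int stays int
Result type: int


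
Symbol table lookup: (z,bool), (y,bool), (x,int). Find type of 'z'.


Lookup 'z' → type bool


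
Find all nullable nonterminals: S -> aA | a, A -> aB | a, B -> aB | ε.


A nonterminal is nullable iff some alternative derives ε (directly, or every symbol in it is nullable)
Nullable: {B}


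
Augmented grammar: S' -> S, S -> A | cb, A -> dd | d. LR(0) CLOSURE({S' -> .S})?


Start: S' -> .S
For each item with dot before a nonterminal B, add B -> .γ for every B-production
Closure: [S' -> .S, S -> .A, S -> .cb, A -> .dd, A -> .d]


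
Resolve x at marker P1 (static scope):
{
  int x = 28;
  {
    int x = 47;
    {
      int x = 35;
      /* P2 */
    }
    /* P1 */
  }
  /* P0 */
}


x declared in the same block as P1
x = 47


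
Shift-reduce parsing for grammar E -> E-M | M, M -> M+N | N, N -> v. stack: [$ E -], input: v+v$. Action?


no handle ('E-' is not any RHS); shift 'v'
Action: shift


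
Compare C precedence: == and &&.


'==' is equality (level 6); '&&' is logical AND (level 2)
Higher level binds tighter
'==' has higher precedence than '&&'


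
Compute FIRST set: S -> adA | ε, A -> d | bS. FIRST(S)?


Per alternative of S: FIRST(adA) = {a}; FIRST(ε) = {ε}
FIRST(S) = {a, ε}


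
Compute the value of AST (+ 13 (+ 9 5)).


Evaluate inner: (+ 9 5) = 14
Evaluate root: (+ 13 14) = 27
Result: 27


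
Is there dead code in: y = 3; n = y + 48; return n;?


y is read by n's definition; n is returned
No dead code


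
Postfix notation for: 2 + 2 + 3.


Left to right (same or higher precedence on left)
Postfix: 2 2 + 3 +


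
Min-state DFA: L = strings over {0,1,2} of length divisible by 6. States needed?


Track length mod 6: states 0..5, accept at 0
Minimal DFA: 6 states


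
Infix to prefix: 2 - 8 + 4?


left-to-right (same/higher precedence on left): tree is (+ (- 2 8) 4)
Prefix: + - 2 8 4


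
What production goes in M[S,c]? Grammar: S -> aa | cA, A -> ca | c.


For [S, c]: 'c' ∈ FIRST(cA)
Entry: S -> cA


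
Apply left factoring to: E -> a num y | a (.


Common prefix: 'a'
Factored: E -> a E', E' -> num y | (


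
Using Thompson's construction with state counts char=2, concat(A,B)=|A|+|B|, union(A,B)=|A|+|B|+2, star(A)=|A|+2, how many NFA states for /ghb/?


Syntax tree has 3 char leaf(s), 0 union(s), 0 star(s)
chars contribute 3×2 = 6; each union adds +2; each star adds +2
Total: 6 + 0 + 0 = 6 states


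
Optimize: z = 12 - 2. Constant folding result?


12 - 2 = 10 at compile time
Optimized: z = 10


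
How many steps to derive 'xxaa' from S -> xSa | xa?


Derivation: S => xSa => xxaa
Steps: 2


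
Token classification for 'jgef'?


Pattern: letter/underscore followed by alphanumerics, not a keyword
Type: IDENTIFIER


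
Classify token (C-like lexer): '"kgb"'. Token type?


Pattern: double-quoted sequence
Type: STRING_LITERAL


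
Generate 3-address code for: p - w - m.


Break into single-operator statements:
t1 = p - w
t2 = t1 - m


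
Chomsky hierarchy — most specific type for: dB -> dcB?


LHS has context (more than one symbol) and |LHS| ≤ |RHS|
Classification: Type 1 (Context-Sensitive)


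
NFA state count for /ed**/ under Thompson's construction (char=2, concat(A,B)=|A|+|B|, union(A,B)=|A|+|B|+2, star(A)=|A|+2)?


Syntax tree has 2 char leaf(s), 0 union(s), 2 star(s)
chars contribute 2×2 = 4; each union adds +2; each star adds +2
Total: 4 + 0 + 4 = 8 states


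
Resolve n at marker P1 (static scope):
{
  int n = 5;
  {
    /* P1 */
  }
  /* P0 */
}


P1's block does not declare n; resolves to the enclosing declaration at depth 0
n = 5


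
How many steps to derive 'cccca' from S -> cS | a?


Derivation: S => cS => ccS => cccS => ccccS => cccca
Steps: 5


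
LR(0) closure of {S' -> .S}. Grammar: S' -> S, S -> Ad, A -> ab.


Start: S' -> .S
For each item with dot before a nonterminal B, add B -> .γ for every B-production
Closure: [S' -> .S, S -> .Ad, A -> .ab]


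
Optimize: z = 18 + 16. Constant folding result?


18 + 16 = 34 at compile time
Optimized: z = 34


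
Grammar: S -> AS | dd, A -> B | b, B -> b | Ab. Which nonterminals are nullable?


A nonterminal is nullable iff some alternative derives ε (directly, or every symbol in it is nullable)
Nullable: {}


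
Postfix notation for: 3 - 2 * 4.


* has higher precedence, evaluate 2*4 first
Postfix: 3 2 4 * -


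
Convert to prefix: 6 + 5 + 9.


left-to-right (same/higher precedence on left): tree is (+ (+ 6 5) 9)
Prefix: + + 6 5 9


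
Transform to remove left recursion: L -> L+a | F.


Left-recursive alternatives: L+a; non-recursive: F
Introduce L': L -> FL', L' -> +aL' | ε


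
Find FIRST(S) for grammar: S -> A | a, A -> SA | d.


Per alternative of S: FIRST(A) = {a, d}; FIRST(a) = {a}
FIRST(S) = {a, d}


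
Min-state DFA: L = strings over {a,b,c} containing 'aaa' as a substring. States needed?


KMP-style automaton: 3 progress states + 1 absorbing accept = 4
Minimal DFA: 4 states


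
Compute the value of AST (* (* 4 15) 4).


Evaluate inner: (* 4 15) = 60
Evaluate root: (* 60 4) = 240
Result: 240


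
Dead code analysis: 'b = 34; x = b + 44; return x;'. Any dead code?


b is read by x's definition; x is returned
No dead code


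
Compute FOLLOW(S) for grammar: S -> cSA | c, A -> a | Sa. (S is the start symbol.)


$ ∈ FOLLOW(S). For each A -> αBβ: add FIRST(β)\{ε} to FOLLOW(B); if β nullable, add FOLLOW(A).
FOLLOW(S) = {$, a, c}


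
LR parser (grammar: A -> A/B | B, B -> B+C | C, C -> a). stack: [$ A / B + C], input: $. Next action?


handle 'B+C' on top
Action: reduce (B -> B+C)


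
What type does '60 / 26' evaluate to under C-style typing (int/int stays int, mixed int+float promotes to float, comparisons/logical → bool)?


Operand types: int / int
Rule: mixed int/float promotes to float; int/int stays int
Result type: int


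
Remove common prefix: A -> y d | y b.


Common prefix: 'y'
Factored: A -> y A', A' -> d | b


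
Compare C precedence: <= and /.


'/' is multiplicative (level 10); '<=' is relational (level 7)
Higher level binds tighter
'/' has higher precedence than '<='


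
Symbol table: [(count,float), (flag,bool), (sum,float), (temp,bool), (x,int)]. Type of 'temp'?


Lookup 'temp' → type bool


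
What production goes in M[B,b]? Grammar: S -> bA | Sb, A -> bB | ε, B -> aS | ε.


For [B, b]: ε is nullable and 'b' ∈ FOLLOW(B)
Entry: B -> ε


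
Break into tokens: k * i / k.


Scan left to right, longest-match per lexeme
Tokens: ID(k), OP(*), ID(i), OP(/), ID(k)


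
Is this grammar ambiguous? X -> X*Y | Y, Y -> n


precedence layered via separate nonterminal Y: deterministic
Unambiguous


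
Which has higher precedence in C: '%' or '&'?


'%' is multiplicative (level 10); '&' is bitwise AND (level 5)
Higher level binds tighter
'%' has higher precedence than '&'


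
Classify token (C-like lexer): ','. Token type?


Pattern: delimiter/punctuation
Type: PUNCTUATION


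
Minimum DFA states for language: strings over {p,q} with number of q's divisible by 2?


Track (count of q) mod 2: states 0..1, accept at 0
Minimal DFA: 2 states


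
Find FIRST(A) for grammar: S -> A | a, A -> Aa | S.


Per alternative of A: FIRST(Aa) = {a}; FIRST(S) = {a}
FIRST(A) = {a}


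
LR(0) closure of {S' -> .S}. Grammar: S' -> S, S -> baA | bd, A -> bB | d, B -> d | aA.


Start: S' -> .S
For each item with dot before a nonterminal B, add B -> .γ for every B-production
Closure: [S' -> .S, S -> .baA, S -> .bd]


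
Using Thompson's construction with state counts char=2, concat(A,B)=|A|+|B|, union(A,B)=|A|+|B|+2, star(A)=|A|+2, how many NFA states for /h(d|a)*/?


Syntax tree has 3 char leaf(s), 1 union(s), 1 star(s)
chars contribute 3×2 = 6; each union adds +2; each star adds +2
Total: 6 + 2 + 2 = 10 states


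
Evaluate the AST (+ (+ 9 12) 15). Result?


Evaluate inner: (+ 9 12) = 21
Evaluate root: (+ 21 15) = 36
Result: 36


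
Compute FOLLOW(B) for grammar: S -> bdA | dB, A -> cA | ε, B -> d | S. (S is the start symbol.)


$ ∈ FOLLOW(S). For each A -> αBβ: add FIRST(β)\{ε} to FOLLOW(B); if β nullable, add FOLLOW(A).
FOLLOW(B) = {$}


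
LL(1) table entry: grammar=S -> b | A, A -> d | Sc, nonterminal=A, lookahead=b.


For [A, b]: 'b' ∈ FIRST(Sc)
Entry: A -> Sc


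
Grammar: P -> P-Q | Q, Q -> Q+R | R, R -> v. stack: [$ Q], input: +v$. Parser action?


shift '+' to continue Q -> Q+R
Action: shift


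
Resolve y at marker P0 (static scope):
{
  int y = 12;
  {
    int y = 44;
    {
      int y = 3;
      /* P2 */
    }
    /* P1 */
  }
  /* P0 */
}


y declared in the same block as P0
y = 12


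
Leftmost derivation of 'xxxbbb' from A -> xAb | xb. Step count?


Derivation: A => xAb => xxAbb => xxxbbb
Steps: 3


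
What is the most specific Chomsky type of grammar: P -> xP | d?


Right-linear: every RHS is a terminal or a terminal followed by one nonterminal
Classification: Type 3 (Regular)


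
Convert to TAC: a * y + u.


Break into single-operator statements:
t1 = a * y
t2 = t1 + u


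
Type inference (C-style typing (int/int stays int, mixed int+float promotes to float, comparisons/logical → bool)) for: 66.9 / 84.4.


Operand types: float / float
Rule: mixed int/float promotes to float; int/int stays int
Result type: float


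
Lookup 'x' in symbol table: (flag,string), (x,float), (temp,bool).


Lookup 'x' → type float


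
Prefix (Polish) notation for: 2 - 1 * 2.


'*' binds tighter: tree is (- 2 (* 1 2))
Prefix: - 2 * 1 2


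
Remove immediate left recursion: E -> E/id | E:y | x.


Left-recursive alternatives: E/id, E:y; non-recursive: x
Introduce E': E -> xE', E' -> /idE' | :yE' | ε


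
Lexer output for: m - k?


Scan left to right, longest-match per lexeme
Tokens: ID(m), OP(-), ID(k)


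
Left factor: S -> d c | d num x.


Common prefix: 'd'
Factored: S -> d S', S' -> c | num x


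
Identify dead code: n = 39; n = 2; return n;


first assignment to n is overwritten before any read
Dead: 'n = 39'


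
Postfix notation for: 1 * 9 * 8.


Left to right (same or higher precedence on left)
Postfix: 1 9 * 8 *


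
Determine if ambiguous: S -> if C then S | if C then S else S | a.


dangling else: 'if C then if C then a else a' parses two ways
Ambiguous


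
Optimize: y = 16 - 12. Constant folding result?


16 - 12 = 4 at compile time
Optimized: y = 4


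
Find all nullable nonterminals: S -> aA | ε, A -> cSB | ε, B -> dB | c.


A nonterminal is nullable iff some alternative derives ε (directly, or every symbol in it is nullable)
Nullable: {A, S}


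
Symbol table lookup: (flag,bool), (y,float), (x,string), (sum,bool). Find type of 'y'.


Lookup 'y' → type float


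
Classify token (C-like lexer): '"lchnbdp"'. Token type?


Pattern: double-quoted sequence
Type: STRING_LITERAL


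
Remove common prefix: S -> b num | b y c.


Common prefix: 'b'
Factored: S -> b S', S' -> num | y c


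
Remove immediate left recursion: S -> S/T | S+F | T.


Left-recursive alternatives: S/T, S+F; non-recursive: T
Introduce S': S -> TS', S' -> /TS' | +FS' | ε


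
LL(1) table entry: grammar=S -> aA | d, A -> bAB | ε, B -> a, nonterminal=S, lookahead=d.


For [S, d]: 'd' ∈ FIRST(d)
Entry: S -> d


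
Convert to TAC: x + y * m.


Break into single-operator statements:
t1 = y * m
t2 = x + t1


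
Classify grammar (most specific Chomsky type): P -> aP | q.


Right-linear: every RHS is a terminal or a terminal followed by one nonterminal
Classification: Type 3 (Regular)


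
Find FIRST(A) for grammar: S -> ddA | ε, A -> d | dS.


Per alternative of A: FIRST(d) = {d}; FIRST(dS) = {d}
FIRST(A) = {d}


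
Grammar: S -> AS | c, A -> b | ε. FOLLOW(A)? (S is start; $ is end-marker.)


$ ∈ FOLLOW(S). For each A -> αBβ: add FIRST(β)\{ε} to FOLLOW(B); if β nullable, add FOLLOW(A).
FOLLOW(A) = {b, c}


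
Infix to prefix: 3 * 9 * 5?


left-to-right (same/higher precedence on left): tree is (* (* 3 9) 5)
Prefix: * * 3 9 5


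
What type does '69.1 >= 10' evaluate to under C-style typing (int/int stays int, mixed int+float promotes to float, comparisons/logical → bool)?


Operand types: float >= int
Rule: comparison yields bool
Result type: bool
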